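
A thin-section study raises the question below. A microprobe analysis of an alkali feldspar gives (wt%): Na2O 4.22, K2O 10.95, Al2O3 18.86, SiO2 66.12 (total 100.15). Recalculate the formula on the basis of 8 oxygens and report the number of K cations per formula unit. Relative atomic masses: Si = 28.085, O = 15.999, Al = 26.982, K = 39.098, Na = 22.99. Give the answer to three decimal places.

4.22 wt% Na2O ÷ 61.979 g/mol = 0.06809 mol, giving 0.13618 Na and 0.06809 O.
10.95 wt% K2O ÷ 94.195 g/mol = 0.11625 mol, giving 0.23250 K and 0.11625 O.
18.86 wt% Al2O3 ÷ 101.961 g/mol = 0.18497 mol, giving 0.36994 Al and 0.55491 O.
66.12 wt% SiO2 ÷ 60.083 g/mol = 1.10048 mol, giving 1.10048 Si and 2.20096 O.
Oxygen sums to 2.94021; scaling by 8/2.94021 = 2.72089 puts the formula on 8 O.
K: 0.23250 × 2.72089 = 0.633 atoms per formula unit.

0.633 K apfu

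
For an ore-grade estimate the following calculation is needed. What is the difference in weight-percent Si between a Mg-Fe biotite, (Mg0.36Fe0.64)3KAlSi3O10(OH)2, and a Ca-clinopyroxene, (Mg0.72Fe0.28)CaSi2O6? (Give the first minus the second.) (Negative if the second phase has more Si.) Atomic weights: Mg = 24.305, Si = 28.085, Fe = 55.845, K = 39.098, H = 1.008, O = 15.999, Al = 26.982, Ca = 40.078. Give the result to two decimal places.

First mineral: 84.255 g Si in 477.811 g formula = 17.63 wt% Si.
Second mineral: 56.170 g Si in 225.378 g formula = 24.92 wt% Si.
17.63% − 24.92% gives a difference of -7.29 percentage points.

-7.29 percentage points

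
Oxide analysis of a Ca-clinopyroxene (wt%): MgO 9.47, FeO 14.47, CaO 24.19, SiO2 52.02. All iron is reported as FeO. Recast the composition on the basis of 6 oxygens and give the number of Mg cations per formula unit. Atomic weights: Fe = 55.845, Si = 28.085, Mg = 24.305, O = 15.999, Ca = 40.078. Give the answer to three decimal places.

0.542 Mg apfu

MgO (M=40.304): mol = 0.23496; Mg = 0.23496, O = 0.23496.
FeO (M=71.844): mol = 0.20141; Fe = 0.20141, O = 0.20141.
CaO (M=56.077): mol = 0.43137; Ca = 0.43137, O = 0.43137.
SiO2 (M=60.083): mol = 0.86580; Si = 0.86580, O = 1.73160.
ΣO = 2.59934; factor = 6/ΣO = 2.30828.
Mg apfu = 0.23496 × 2.30828 = 0.542.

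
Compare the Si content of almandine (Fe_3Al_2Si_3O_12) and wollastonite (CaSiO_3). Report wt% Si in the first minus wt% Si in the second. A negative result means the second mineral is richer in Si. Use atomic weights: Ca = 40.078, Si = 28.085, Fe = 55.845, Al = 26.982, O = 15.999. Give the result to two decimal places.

-7.25 percentage points

M(Fe_3Al_2Si_3O_12) = 497.742 g/mol, so wt% Si = 84.255/497.742 × 100 = 16.93%.
M(CaSiO_3) = 116.160 g/mol, so wt% Si = 28.085/116.160 × 100 = 24.18%.
16.93 − 24.18 = -7.25 pp.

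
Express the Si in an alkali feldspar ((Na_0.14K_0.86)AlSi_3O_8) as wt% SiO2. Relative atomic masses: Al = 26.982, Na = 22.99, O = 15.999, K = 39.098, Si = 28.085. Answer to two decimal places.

M((Na_0.14K_0.86)AlSi_3O_8) = 276.072 g/mol; M(SiO2) = 60.083 g/mol.
Moles SiO2 per formula unit = 3 Si ÷ 1 = 3.0000.
SiO2 fraction = (3.0000 × 60.083) / 276.072 = 180.249/276.072 = 0.6529.

65.29 wt%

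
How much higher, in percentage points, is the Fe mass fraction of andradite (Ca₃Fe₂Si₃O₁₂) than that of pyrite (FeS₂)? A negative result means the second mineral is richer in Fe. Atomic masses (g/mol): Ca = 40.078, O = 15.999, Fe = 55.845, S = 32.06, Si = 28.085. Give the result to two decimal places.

-24.57 percentage points

M(Ca₃Fe₂Si₃O₁₂) = 508.167 g/mol, so wt% Fe = 111.690/508.167 × 100 = 21.98%.
M(FeS₂) = 119.965 g/mol, so wt% Fe = 55.845/119.965 × 100 = 46.55%.
21.98 − 46.55 = -24.57 pp.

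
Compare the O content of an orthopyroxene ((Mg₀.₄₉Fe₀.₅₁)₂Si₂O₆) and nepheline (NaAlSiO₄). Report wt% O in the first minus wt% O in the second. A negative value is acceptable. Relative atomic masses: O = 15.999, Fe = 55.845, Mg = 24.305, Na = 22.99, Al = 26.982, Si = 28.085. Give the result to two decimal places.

O in (Mg₀.₄₉Fe₀.₅₁)₂Si₂O₆: molar mass 232.945 g/mol; 6×15.999 = 95.994 g → 41.21 wt%.
O in NaAlSiO₄: molar mass 142.053 g/mol; 4×15.999 = 63.996 g → 45.05 wt%.
Difference = 41.21 − 45.05 = -3.84 percentage points.

-3.84 percentage points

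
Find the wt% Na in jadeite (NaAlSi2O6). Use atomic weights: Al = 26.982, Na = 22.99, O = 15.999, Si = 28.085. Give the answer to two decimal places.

11.37 mass %

Formula mass = 1×22.99 + 1×26.982 + 2×28.085 + 6×15.999 = 202.136 g/mol, of which 22.990 g is Na.
So Na makes up 22.990/202.136 = 0.1137 of the mass, i.e. 11.37%.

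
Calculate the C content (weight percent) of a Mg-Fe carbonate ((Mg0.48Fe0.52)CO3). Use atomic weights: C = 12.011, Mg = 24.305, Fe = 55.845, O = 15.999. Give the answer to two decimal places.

11.93 weight percent

Formula mass = 0.48*24.305 + 0.52*55.845 + 1*12.011 + 3*15.999 = 100.714 g/mol, of which 12.011 g is C.
So C makes up 12.011/100.714 = 0.1193 of the mass, i.e. 11.93%.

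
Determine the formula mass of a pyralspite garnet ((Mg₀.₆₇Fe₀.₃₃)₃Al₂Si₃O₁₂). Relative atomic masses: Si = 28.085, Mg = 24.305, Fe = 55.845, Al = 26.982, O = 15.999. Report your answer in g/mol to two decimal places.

M = 2.01×24.305 + 0.99×55.845 + 2×26.982 + 3×28.085 + 12×15.999

434.35 g/mol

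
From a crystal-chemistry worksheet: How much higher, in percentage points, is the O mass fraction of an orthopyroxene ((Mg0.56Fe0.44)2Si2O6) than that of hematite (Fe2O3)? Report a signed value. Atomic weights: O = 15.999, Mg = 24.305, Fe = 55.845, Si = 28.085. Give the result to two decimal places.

11.95 percentage points

M((Mg0.56Fe0.44)2Si2O6) = 228.529 g/mol, so wt% O = 95.994/228.529 × 100 = 42.01%.
M(Fe2O3) = 159.687 g/mol, so wt% O = 47.997/159.687 × 100 = 30.06%.
42.01 − 30.06 = 11.95 pp.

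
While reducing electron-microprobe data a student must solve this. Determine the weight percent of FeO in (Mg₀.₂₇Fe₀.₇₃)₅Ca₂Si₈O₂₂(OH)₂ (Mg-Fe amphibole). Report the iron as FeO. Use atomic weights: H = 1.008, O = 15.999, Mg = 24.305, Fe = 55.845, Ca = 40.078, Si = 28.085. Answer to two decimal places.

28.27 wt%

Molar mass of (Mg₀.₂₇Fe₀.₇₃)₅Ca₂Si₈O₂₂(OH)₂ = 1.35·24.305 + 3.65·55.845 + 2·40.078 + 8·28.085 + 24·15.999 + 2·1.008 = 927.474 g/mol.
Each formula unit contains 3.65 Fe, equivalent to 3.65/1 = 3.6500 mol FeO.
M(FeO) = 1×55.845 + 1×15.999 = 71.844 g/mol.
Mass of FeO per formula unit = 3.6500 × 71.844 = 262.231 g.
FeO wt% = 262.231 / 927.474 × 100 = 28.27%.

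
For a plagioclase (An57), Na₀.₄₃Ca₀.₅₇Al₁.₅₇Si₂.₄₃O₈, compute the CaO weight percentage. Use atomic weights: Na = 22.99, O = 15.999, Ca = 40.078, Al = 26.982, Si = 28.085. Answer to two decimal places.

11.78 wt%

Molar mass of Na₀.₄₃Ca₀.₅₇Al₁.₅₇Si₂.₄₃O₈ = 0.43·22.99 + 0.57·40.078 + 1.57·26.982 + 2.43·28.085 + 8·15.999 = 271.330 g/mol.
Each formula unit contains 0.57 Ca, equivalent to 0.57/1 = 0.5700 mol CaO.
M(CaO) = 1×40.078 + 1×15.999 = 56.077 g/mol.
Mass of CaO per formula unit = 0.5700 × 56.077 = 31.964 g.
CaO wt% = 31.964 / 271.330 × 100 = 11.78%.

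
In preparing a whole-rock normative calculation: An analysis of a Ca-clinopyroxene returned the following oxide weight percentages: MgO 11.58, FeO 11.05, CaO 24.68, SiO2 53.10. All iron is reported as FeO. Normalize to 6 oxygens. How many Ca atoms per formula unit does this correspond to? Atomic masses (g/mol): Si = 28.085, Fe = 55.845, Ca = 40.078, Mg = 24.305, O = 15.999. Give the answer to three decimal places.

11.58 wt% MgO ÷ 40.304 g/mol = 0.28732 mol, giving 0.28732 Mg and 0.28732 O.
11.05 wt% FeO ÷ 71.844 g/mol = 0.15381 mol, giving 0.15381 Fe and 0.15381 O.
24.68 wt% CaO ÷ 56.077 g/mol = 0.44011 mol, giving 0.44011 Ca and 0.44011 O.
53.10 wt% SiO2 ÷ 60.083 g/mol = 0.88378 mol, giving 0.88378 Si and 1.76756 O.
Oxygen sums to 2.64880; scaling by 6/2.64880 = 2.26518 puts the formula on 6 O.
Ca: 0.44011 × 2.26518 = 0.997 atoms per formula unit.

0.997 Ca apfu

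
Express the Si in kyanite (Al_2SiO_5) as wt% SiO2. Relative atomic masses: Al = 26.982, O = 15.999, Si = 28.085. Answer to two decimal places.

Formula mass = 162.044 g/mol.
1 Si → 1.0000 mol SiO2 per formula unit; M(SiO2) = 60.083, so SiO2 mass = 60.083 g.
60.083/162.044 × 100 = 37.08 wt%.

37.08 wt%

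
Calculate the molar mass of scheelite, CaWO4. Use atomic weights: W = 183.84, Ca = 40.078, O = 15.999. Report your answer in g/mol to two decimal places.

The formula mass is the sum 1(40.078) + 1(183.84) + 4(15.999).

287.91 g/mol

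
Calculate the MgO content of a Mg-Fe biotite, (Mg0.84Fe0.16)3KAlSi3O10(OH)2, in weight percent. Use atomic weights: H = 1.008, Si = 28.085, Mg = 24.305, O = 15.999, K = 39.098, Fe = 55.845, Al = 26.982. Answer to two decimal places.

23.49 wt%

M((Mg0.84Fe0.16)3KAlSi3O10(OH)2) = 432.393 g/mol; M(MgO) = 40.304 g/mol.
Moles MgO per formula unit = 2.52 Mg ÷ 1 = 2.5200.
MgO fraction = (2.5200 × 40.304) / 432.393 = 101.566/432.393 = 0.2349.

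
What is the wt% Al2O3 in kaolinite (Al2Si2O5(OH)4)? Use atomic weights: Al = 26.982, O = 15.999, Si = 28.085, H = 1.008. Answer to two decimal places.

39.50 wt%

M(Al2Si2O5(OH)4) = 258.157 g/mol; M(Al2O3) = 101.961 g/mol.
Moles Al2O3 per formula unit = 2 Al ÷ 2 = 1.0000.
Al2O3 fraction = (1.0000 × 101.961) / 258.157 = 101.961/258.157 = 0.3950.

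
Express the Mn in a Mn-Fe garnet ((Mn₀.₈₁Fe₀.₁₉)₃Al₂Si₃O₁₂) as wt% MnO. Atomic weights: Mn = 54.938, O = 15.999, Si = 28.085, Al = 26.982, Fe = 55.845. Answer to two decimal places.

34.79 wt%

M((Mn₀.₈₁Fe₀.₁₉)₃Al₂Si₃O₁₂) = 495.538 g/mol; M(MnO) = 70.937 g/mol.
Moles MnO per formula unit = 2.43 Mn ÷ 1 = 2.4300.
MnO fraction = (2.4300 × 70.937) / 495.538 = 172.377/495.538 = 0.3479.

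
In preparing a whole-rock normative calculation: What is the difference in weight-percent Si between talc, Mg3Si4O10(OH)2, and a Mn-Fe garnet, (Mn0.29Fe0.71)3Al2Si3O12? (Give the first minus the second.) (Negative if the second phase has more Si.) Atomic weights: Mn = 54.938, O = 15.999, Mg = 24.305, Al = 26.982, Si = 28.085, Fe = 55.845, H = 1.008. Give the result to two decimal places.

12.67 percentage points

First mineral: 112.340 g Si in 379.259 g formula = 29.62 wt% Si.
Second mineral: 84.255 g Si in 496.953 g formula = 16.95 wt% Si.
29.62% − 16.95% gives a difference of 12.67 percentage points.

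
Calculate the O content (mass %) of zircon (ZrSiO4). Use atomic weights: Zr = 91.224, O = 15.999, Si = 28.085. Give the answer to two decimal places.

34.91 mass %

Molar mass of ZrSiO4: 1*91.224 + 1*28.085 + 4*15.999 = 183.305 g/mol.
Mass of O per formula unit: 4 × 15.999 = 63.996 g.
Weight fraction O = 63.996 / 183.305 = 0.3491.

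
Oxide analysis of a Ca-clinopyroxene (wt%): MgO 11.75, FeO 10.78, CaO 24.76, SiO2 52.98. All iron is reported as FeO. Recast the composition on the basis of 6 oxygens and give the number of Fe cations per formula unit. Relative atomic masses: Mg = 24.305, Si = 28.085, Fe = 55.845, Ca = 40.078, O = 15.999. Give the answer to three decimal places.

0.340 Fe apfu

MgO (M=40.304): mol = 0.29153; Mg = 0.29153, O = 0.29153.
FeO (M=71.844): mol = 0.15005; Fe = 0.15005, O = 0.15005.
CaO (M=56.077): mol = 0.44154; Ca = 0.44154, O = 0.44154.
SiO2 (M=60.083): mol = 0.88178; Si = 0.88178, O = 1.76356.
ΣO = 2.64668; factor = 6/ΣO = 2.26699.
Fe apfu = 0.15005 × 2.26699 = 0.340.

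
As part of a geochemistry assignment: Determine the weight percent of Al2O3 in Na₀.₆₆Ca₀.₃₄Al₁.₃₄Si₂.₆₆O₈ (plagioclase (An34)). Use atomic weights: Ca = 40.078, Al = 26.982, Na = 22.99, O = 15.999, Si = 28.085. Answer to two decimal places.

Molar mass of Na₀.₆₆Ca₀.₃₄Al₁.₃₄Si₂.₆₆O₈ = 0.66·22.99 + 0.34·40.078 + 1.34·26.982 + 2.66·28.085 + 8·15.999 = 267.654 g/mol.
Each formula unit contains 1.34 Al, equivalent to 1.34/2 = 0.6700 mol Al2O3.
M(Al2O3) = 2×26.982 + 3×15.999 = 101.961 g/mol.
Mass of Al2O3 per formula unit = 0.6700 × 101.961 = 68.314 g.
Al2O3 wt% = 68.314 / 267.654 × 100 = 25.52%.

25.52 wt%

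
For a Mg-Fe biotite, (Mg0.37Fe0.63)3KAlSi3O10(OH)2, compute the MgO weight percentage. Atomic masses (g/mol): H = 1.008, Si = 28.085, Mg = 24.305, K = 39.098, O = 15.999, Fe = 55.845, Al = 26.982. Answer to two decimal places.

9.38 wt%

Formula mass = 476.865 g/mol.
1.11 Mg → 1.1100 mol MgO per formula unit; M(MgO) = 40.304, so MgO mass = 44.737 g.
44.737/476.865 × 100 = 9.38 wt%.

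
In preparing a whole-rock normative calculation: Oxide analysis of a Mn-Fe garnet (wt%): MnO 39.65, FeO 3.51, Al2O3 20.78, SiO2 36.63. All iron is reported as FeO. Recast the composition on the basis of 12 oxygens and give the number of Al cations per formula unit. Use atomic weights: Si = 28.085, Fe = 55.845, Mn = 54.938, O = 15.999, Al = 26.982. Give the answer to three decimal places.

MnO (M=70.937): mol = 0.55895; Mn = 0.55895, O = 0.55895.
FeO (M=71.844): mol = 0.04886; Fe = 0.04886, O = 0.04886.
Al2O3 (M=101.961): mol = 0.20380; Al = 0.40760, O = 0.61140.
SiO2 (M=60.083): mol = 0.60966; Si = 0.60966, O = 1.21932.
ΣO = 2.43853; factor = 12/ΣO = 4.92100.
Al apfu = 0.40760 × 4.92100 = 2.006.

2.006 Al apfu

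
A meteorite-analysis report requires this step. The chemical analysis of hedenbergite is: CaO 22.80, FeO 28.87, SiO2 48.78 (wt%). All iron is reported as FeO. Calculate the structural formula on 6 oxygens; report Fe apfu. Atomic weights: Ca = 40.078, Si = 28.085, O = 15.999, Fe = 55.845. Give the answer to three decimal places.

0.991 Fe apfu

22.80 wt% CaO ÷ 56.077 g/mol = 0.40658 mol, giving 0.40658 Ca and 0.40658 O.
28.87 wt% FeO ÷ 71.844 g/mol = 0.40184 mol, giving 0.40184 Fe and 0.40184 O.
48.78 wt% SiO2 ÷ 60.083 g/mol = 0.81188 mol, giving 0.81188 Si and 1.62376 O.
Oxygen sums to 2.43218; scaling by 6/2.43218 = 2.46692 puts the formula on 6 O.
Fe: 0.40184 × 2.46692 = 0.991 atoms per formula unit.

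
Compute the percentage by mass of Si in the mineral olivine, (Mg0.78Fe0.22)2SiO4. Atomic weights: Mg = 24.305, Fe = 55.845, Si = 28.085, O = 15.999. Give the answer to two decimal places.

18.17 wt%

M((Mg0.78Fe0.22)2SiO4) = 154.569 g/mol.
Si contributes 1 × 28.085 = 28.085 g per mole.
28.085/154.569 = 0.1817 → 18.17%.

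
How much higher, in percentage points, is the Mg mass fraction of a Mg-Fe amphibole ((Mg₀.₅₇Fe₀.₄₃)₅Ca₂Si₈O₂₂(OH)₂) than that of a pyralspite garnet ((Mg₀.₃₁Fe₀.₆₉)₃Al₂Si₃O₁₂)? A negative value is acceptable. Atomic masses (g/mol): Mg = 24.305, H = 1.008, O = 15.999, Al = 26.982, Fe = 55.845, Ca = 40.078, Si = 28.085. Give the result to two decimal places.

M((Mg₀.₅₇Fe₀.₄₃)₅Ca₂Si₈O₂₂(OH)₂) = 880.164 g/mol, so wt% Mg = 69.269/880.164 × 100 = 7.87%.
M((Mg₀.₃₁Fe₀.₆₉)₃Al₂Si₃O₁₂) = 468.410 g/mol, so wt% Mg = 22.604/468.410 × 100 = 4.83%.
7.87 − 4.83 = 3.04 pp.

3.04 percentage points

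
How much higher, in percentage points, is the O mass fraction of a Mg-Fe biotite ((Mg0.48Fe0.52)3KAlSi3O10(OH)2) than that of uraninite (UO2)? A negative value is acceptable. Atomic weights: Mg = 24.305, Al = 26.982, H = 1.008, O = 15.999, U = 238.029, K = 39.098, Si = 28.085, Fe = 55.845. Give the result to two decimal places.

O in (Mg0.48Fe0.52)3KAlSi3O10(OH)2: molar mass 466.456 g/mol; 12×15.999 = 191.988 g → 41.16 wt%.
O in UO2: molar mass 270.027 g/mol; 2×15.999 = 31.998 g → 11.85 wt%.
Difference = 41.16 − 11.85 = 29.31 percentage points.

29.31 percentage points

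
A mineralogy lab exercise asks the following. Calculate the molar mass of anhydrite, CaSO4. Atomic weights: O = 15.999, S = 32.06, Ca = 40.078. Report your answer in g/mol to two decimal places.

M = 1×40.078 + 1×32.06 + 4×15.999

136.13 g/mol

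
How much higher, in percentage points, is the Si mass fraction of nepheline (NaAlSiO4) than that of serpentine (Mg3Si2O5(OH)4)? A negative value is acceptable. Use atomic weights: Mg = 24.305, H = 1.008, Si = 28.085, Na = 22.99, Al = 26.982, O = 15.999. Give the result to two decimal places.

-0.50 percentage points

Si in NaAlSiO4: molar mass 142.053 g/mol; 1×28.085 = 28.085 g → 19.77 wt%.
Si in Mg3Si2O5(OH)4: molar mass 277.108 g/mol; 2×28.085 = 56.170 g → 20.27 wt%.
Difference = 19.77 − 20.27 = -0.50 percentage points.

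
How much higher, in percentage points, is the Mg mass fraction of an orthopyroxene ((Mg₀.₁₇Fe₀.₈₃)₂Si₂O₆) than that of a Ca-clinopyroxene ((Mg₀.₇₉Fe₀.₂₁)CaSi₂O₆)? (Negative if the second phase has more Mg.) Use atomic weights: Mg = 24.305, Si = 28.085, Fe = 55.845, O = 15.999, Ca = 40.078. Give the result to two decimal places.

-5.34 percentage points

Mg in (Mg₀.₁₇Fe₀.₈₃)₂Si₂O₆: molar mass 253.130 g/mol; 0.34×24.305 = 8.264 g → 3.26 wt%.
Mg in (Mg₀.₇₉Fe₀.₂₁)CaSi₂O₆: molar mass 223.170 g/mol; 0.79×24.305 = 19.201 g → 8.60 wt%.
Difference = 3.26 − 8.60 = -5.34 percentage points.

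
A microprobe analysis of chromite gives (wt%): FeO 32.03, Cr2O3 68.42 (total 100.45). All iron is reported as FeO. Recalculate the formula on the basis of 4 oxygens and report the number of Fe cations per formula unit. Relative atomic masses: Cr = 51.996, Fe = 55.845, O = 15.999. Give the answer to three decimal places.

0.993 Fe apfu

FeO (M=71.844): mol = 0.44583; Fe = 0.44583, O = 0.44583.
Cr2O3 (M=151.989): mol = 0.45016; Cr = 0.90032, O = 1.35048.
ΣO = 1.79631; factor = 4/ΣO = 2.22679.
Fe apfu = 0.44583 × 2.22679 = 0.993.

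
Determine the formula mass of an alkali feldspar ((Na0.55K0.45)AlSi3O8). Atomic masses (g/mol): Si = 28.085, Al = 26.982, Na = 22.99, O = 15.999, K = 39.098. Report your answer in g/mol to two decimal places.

Na: 0.55 × 22.99 = 12.6445
K: 0.45 × 39.098 = 17.5941
Al: 1 × 26.982 = 26.9820
Si: 3 × 28.085 = 84.2550
O: 8 × 15.999 = 127.9920
Summing the contributions gives the formula mass.

269.47 g/mol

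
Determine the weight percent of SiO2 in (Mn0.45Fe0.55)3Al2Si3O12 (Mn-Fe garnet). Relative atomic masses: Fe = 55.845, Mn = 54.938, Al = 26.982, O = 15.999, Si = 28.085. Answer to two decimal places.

Formula mass = 496.518 g/mol.
3 Si → 3.0000 mol SiO2 per formula unit; M(SiO2) = 60.083, so SiO2 mass = 180.249 g.
180.249/496.518 × 100 = 36.30 wt%.

36.30 wt%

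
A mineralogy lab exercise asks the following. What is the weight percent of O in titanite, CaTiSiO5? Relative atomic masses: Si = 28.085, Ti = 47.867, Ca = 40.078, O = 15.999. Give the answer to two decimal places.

M(CaTiSiO5) = 196.025 g/mol.
O contributes 5 × 15.999 = 79.995 g per mole.
79.995/196.025 = 0.4081 → 40.81%.

40.81 mass %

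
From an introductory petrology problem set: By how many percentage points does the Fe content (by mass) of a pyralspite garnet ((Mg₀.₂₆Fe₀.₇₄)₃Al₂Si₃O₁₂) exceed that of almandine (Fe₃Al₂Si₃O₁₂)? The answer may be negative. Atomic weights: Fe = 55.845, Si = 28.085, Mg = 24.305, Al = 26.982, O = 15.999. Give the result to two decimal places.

First mineral: 123.976 g Fe in 473.141 g formula = 26.20 wt% Fe.
Second mineral: 167.535 g Fe in 497.742 g formula = 33.66 wt% Fe.
26.20% − 33.66% gives a difference of -7.46 percentage points.

-7.46 percentage points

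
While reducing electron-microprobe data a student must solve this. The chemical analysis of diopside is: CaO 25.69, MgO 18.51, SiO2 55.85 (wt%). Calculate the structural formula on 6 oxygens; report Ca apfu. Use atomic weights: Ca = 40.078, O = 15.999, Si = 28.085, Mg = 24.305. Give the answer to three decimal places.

25.69 wt% CaO ÷ 56.077 g/mol = 0.45812 mol, giving 0.45812 Ca and 0.45812 O.
18.51 wt% MgO ÷ 40.304 g/mol = 0.45926 mol, giving 0.45926 Mg and 0.45926 O.
55.85 wt% SiO2 ÷ 60.083 g/mol = 0.92955 mol, giving 0.92955 Si and 1.85910 O.
Oxygen sums to 2.77648; scaling by 6/2.77648 = 2.16101 puts the formula on 6 O.
Ca: 0.45812 × 2.16101 = 0.990 atoms per formula unit.

0.990 Ca apfu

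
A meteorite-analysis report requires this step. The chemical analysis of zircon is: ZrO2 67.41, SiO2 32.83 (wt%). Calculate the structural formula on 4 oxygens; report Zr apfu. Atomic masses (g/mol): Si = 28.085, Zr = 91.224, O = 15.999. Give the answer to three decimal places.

1.001 Zr apfu

ZrO2 (M=123.222): mol = 0.54706; Zr = 0.54706, O = 1.09412.
SiO2 (M=60.083): mol = 0.54641; Si = 0.54641, O = 1.09282.
ΣO = 2.18694; factor = 4/ΣO = 1.82904.
Zr apfu = 0.54706 × 1.82904 = 1.001.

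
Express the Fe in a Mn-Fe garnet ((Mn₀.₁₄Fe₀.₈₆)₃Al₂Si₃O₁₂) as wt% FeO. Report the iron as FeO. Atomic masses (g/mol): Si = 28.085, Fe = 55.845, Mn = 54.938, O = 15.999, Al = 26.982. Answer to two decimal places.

M((Mn₀.₁₄Fe₀.₈₆)₃Al₂Si₃O₁₂) = 497.361 g/mol; M(FeO) = 71.844 g/mol.
Moles FeO per formula unit = 2.58 Fe ÷ 1 = 2.5800.
FeO fraction = (2.5800 × 71.844) / 497.361 = 185.358/497.361 = 0.3727.

37.27 wt%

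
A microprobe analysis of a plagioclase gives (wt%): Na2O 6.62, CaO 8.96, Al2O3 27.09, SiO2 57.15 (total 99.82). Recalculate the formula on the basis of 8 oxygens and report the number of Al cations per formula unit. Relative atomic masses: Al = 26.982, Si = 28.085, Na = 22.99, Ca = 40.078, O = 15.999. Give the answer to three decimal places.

1.433 Al apfu

Na2O: 6.62/61.979 = 0.10681 mol → 0.21362 mol Na, 0.10681 mol O.
CaO: 8.96/56.077 = 0.15978 mol → 0.15978 mol Ca, 0.15978 mol O.
Al2O3: 27.09/101.961 = 0.26569 mol → 0.53138 mol Al, 0.79707 mol O.
SiO2: 57.15/60.083 = 0.95118 mol → 0.95118 mol Si, 1.90236 mol O.
Total oxygen = 2.96602 mol. Normalization factor = 8/2.96602 = 2.69722.
Al per 8 O = 0.53138 × 2.69722 = 1.433.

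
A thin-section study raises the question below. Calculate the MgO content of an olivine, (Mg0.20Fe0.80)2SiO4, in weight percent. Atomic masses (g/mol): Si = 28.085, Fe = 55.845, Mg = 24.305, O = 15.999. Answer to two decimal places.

8.43 wt%

Molar mass of (Mg0.20Fe0.80)2SiO4 = 0.40·24.305 + 1.60·55.845 + 1·28.085 + 4·15.999 = 191.155 g/mol.
Each formula unit contains 0.40 Mg, equivalent to 0.40/1 = 0.4000 mol MgO.
M(MgO) = 1×24.305 + 1×15.999 = 40.304 g/mol.
Mass of MgO per formula unit = 0.4000 × 40.304 = 16.122 g.
MgO wt% = 16.122 / 191.155 × 100 = 8.43%.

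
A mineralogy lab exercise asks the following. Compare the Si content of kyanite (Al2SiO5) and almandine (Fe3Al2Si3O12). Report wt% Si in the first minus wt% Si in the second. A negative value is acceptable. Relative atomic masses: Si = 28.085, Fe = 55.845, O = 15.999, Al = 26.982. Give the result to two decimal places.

M(Al2SiO5) = 162.044 g/mol, so wt% Si = 28.085/162.044 × 100 = 17.33%.
M(Fe3Al2Si3O12) = 497.742 g/mol, so wt% Si = 84.255/497.742 × 100 = 16.93%.
17.33 − 16.93 = 0.40 pp.

0.40 percentage points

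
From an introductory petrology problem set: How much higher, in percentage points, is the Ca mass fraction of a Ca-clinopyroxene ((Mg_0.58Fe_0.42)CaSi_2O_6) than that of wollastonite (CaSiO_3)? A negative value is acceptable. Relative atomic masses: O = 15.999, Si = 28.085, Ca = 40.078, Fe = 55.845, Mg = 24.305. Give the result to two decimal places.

First mineral: 40.078 g Ca in 229.794 g formula = 17.44 wt% Ca.
Second mineral: 40.078 g Ca in 116.160 g formula = 34.50 wt% Ca.
17.44% − 34.50% gives a difference of -17.06 percentage points.

-17.06 percentage points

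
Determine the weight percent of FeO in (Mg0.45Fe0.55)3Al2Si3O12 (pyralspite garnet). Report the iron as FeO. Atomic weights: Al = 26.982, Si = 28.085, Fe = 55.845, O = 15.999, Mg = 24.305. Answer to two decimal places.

26.04 wt%

Formula mass = 455.163 g/mol.
1.65 Fe → 1.6500 mol FeO per formula unit; M(FeO) = 71.844, so FeO mass = 118.543 g.
118.543/455.163 × 100 = 26.04 wt%.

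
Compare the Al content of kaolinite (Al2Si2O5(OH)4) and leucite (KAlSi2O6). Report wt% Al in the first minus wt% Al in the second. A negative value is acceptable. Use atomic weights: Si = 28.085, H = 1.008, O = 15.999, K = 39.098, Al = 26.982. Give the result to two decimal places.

8.54 percentage points

M(Al2Si2O5(OH)4) = 258.157 g/mol, so wt% Al = 53.964/258.157 × 100 = 20.90%.
M(KAlSi2O6) = 218.244 g/mol, so wt% Al = 26.982/218.244 × 100 = 12.36%.
20.90 − 12.36 = 8.54 pp.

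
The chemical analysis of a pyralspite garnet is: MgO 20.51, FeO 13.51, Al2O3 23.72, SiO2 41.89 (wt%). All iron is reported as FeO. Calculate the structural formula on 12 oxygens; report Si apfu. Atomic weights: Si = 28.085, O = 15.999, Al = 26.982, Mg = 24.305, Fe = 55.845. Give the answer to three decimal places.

MgO (M=40.304): mol = 0.50888; Mg = 0.50888, O = 0.50888.
FeO (M=71.844): mol = 0.18805; Fe = 0.18805, O = 0.18805.
Al2O3 (M=101.961): mol = 0.23264; Al = 0.46528, O = 0.69792.
SiO2 (M=60.083): mol = 0.69720; Si = 0.69720, O = 1.39440.
ΣO = 2.78925; factor = 12/ΣO = 4.30223.
Si apfu = 0.69720 × 4.30223 = 3.000.

3.000 Si apfu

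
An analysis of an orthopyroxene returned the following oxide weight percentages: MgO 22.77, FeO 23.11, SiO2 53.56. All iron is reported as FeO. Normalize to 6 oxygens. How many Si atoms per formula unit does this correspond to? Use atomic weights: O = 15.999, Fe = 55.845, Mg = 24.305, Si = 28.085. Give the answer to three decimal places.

22.77 wt% MgO ÷ 40.304 g/mol = 0.56496 mol, giving 0.56496 Mg and 0.56496 O.
23.11 wt% FeO ÷ 71.844 g/mol = 0.32167 mol, giving 0.32167 Fe and 0.32167 O.
53.56 wt% SiO2 ÷ 60.083 g/mol = 0.89143 mol, giving 0.89143 Si and 1.78286 O.
Oxygen sums to 2.66949; scaling by 6/2.66949 = 2.24762 puts the formula on 6 O.
Si: 0.89143 × 2.24762 = 2.004 atoms per formula unit.

2.004 Si apfu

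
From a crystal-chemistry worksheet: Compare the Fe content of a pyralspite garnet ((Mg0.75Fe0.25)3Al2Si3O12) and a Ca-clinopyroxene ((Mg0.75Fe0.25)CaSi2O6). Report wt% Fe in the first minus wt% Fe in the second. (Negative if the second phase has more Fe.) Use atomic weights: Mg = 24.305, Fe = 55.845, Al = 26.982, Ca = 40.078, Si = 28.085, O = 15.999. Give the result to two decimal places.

3.59 percentage points

M((Mg0.75Fe0.25)3Al2Si3O12) = 426.777 g/mol, so wt% Fe = 41.884/426.777 × 100 = 9.81%.
M((Mg0.75Fe0.25)CaSi2O6) = 224.432 g/mol, so wt% Fe = 13.961/224.432 × 100 = 6.22%.
9.81 − 6.22 = 3.59 pp.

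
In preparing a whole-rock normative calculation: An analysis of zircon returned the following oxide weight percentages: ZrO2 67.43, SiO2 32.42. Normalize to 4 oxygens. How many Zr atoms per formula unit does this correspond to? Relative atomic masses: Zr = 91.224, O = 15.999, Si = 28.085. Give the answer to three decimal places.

67.43 wt% ZrO2 ÷ 123.222 g/mol = 0.54722 mol, giving 0.54722 Zr and 1.09444 O.
32.42 wt% SiO2 ÷ 60.083 g/mol = 0.53959 mol, giving 0.53959 Si and 1.07918 O.
Oxygen sums to 2.17362; scaling by 4/2.17362 = 1.84025 puts the formula on 4 O.
Zr: 0.54722 × 1.84025 = 1.007 atoms per formula unit.

1.007 Zr apfu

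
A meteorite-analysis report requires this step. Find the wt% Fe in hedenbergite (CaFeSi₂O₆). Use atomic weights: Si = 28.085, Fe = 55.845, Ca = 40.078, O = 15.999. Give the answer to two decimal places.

M(CaFeSi₂O₆) = 248.087 g/mol.
Fe contributes 1 × 55.845 = 55.845 g per mole.
55.845/248.087 = 0.2251 → 22.51%.

22.51 weight percent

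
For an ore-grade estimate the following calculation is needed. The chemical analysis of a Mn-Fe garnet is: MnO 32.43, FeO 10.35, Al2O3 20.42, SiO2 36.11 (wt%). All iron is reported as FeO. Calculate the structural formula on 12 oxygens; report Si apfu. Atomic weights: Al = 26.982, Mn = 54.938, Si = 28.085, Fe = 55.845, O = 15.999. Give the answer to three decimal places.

MnO (M=70.937): mol = 0.45717; Mn = 0.45717, O = 0.45717.
FeO (M=71.844): mol = 0.14406; Fe = 0.14406, O = 0.14406.
Al2O3 (M=101.961): mol = 0.20027; Al = 0.40054, O = 0.60081.
SiO2 (M=60.083): mol = 0.60100; Si = 0.60100, O = 1.20200.
ΣO = 2.40404; factor = 12/ΣO = 4.99160.
Si apfu = 0.60100 × 4.99160 = 3.000.

3.000 Si apfu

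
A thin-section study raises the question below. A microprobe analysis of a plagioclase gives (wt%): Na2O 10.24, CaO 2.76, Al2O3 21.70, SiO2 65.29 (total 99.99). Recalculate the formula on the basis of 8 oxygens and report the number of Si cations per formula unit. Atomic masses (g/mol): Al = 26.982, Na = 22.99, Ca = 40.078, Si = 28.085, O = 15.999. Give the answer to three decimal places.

2.873 Si apfu

10.24 wt% Na2O ÷ 61.979 g/mol = 0.16522 mol, giving 0.33044 Na and 0.16522 O.
2.76 wt% CaO ÷ 56.077 g/mol = 0.04922 mol, giving 0.04922 Ca and 0.04922 O.
21.70 wt% Al2O3 ÷ 101.961 g/mol = 0.21283 mol, giving 0.42566 Al and 0.63849 O.
65.29 wt% SiO2 ÷ 60.083 g/mol = 1.08666 mol, giving 1.08666 Si and 2.17332 O.
Oxygen sums to 3.02625; scaling by 8/3.02625 = 2.64354 puts the formula on 8 O.
Si: 1.08666 × 2.64354 = 2.873 atoms per formula unit.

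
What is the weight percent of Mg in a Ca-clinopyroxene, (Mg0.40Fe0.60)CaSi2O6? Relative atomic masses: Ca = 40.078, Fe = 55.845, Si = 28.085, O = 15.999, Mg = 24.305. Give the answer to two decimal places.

M((Mg0.40Fe0.60)CaSi2O6) = 235.471 g/mol.
Mg contributes 0.40 × 24.305 = 9.722 g per mole.
9.722/235.471 = 0.0413 → 4.13%.

4.13 wt%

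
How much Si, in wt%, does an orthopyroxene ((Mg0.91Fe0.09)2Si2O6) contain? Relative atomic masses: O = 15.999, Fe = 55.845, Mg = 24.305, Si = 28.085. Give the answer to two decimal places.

27.21 wt%

M((Mg0.91Fe0.09)2Si2O6) = 206.451 g/mol.
Si contributes 2 × 28.085 = 56.170 g per mole.
56.170/206.451 = 0.2721 → 27.21%.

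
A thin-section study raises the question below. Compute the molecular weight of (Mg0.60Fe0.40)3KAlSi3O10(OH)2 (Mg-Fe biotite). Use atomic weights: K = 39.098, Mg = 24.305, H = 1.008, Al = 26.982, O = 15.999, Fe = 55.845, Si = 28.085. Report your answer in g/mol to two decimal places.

455.10 g/mol

Mg: 1.80 × 24.305 = 43.7490
Fe: 1.20 × 55.845 = 67.0140
K: 1 × 39.098 = 39.0980
Al: 1 × 26.982 = 26.9820
Si: 3 × 28.085 = 84.2550
O: 12 × 15.999 = 191.9880
H: 2 × 1.008 = 2.0160
Summing the contributions gives the formula mass.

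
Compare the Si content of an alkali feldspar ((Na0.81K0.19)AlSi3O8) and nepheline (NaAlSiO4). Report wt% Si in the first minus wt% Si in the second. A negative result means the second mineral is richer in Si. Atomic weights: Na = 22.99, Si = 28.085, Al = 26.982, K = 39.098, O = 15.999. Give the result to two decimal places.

Si in (Na0.81K0.19)AlSi3O8: molar mass 265.280 g/mol; 3×28.085 = 84.255 g → 31.76 wt%.
Si in NaAlSiO4: molar mass 142.053 g/mol; 1×28.085 = 28.085 g → 19.77 wt%.
Difference = 31.76 − 19.77 = 11.99 percentage points.

11.99 percentage points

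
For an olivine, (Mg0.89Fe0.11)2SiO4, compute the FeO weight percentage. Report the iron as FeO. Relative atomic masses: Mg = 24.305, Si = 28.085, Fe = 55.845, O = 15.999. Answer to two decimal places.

10.71 wt%

Formula mass = 147.630 g/mol.
0.22 Fe → 0.2200 mol FeO per formula unit; M(FeO) = 71.844, so FeO mass = 15.806 g.
15.806/147.630 × 100 = 10.71 wt%.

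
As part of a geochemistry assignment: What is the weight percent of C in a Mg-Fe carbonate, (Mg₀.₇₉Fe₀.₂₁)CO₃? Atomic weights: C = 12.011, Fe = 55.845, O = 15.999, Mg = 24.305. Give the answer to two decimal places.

13.21 mass %

Molar mass of (Mg₀.₇₉Fe₀.₂₁)CO₃: 0.79·24.305 + 0.21·55.845 + 1·12.011 + 3·15.999 = 90.936 g/mol.
Mass of C per formula unit: 1 × 12.011 = 12.011 g.
Weight fraction C = 12.011 / 90.936 = 0.1321.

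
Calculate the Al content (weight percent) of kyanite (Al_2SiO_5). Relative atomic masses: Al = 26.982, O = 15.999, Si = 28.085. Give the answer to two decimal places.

Molar mass of Al_2SiO_5: 2*26.982 + 1*28.085 + 5*15.999 = 162.044 g/mol.
Mass of Al per formula unit: 2 × 26.982 = 53.964 g.
Weight fraction Al = 53.964 / 162.044 = 0.3330.

33.30 weight percent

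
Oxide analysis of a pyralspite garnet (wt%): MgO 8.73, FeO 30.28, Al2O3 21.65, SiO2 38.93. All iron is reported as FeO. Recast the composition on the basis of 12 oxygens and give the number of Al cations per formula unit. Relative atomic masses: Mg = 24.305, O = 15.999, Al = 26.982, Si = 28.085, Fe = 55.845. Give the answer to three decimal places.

1.982 Al apfu

MgO: 8.73/40.304 = 0.21660 mol → 0.21660 mol Mg, 0.21660 mol O.
FeO: 30.28/71.844 = 0.42147 mol → 0.42147 mol Fe, 0.42147 mol O.
Al2O3: 21.65/101.961 = 0.21234 mol → 0.42468 mol Al, 0.63702 mol O.
SiO2: 38.93/60.083 = 0.64794 mol → 0.64794 mol Si, 1.29588 mol O.
Total oxygen = 2.57097 mol. Normalization factor = 12/2.57097 = 4.66750.
Al per 12 O = 0.42468 × 4.66750 = 1.982.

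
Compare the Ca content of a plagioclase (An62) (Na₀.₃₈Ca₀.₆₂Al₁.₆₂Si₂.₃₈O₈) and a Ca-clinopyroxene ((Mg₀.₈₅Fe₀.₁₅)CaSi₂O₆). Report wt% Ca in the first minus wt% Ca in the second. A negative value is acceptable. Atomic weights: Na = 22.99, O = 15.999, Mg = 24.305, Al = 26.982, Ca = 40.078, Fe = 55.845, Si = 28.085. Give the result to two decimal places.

M(Na₀.₃₈Ca₀.₆₂Al₁.₆₂Si₂.₃₈O₈) = 272.130 g/mol, so wt% Ca = 24.848/272.130 × 100 = 9.13%.
M((Mg₀.₈₅Fe₀.₁₅)CaSi₂O₆) = 221.278 g/mol, so wt% Ca = 40.078/221.278 × 100 = 18.11%.
9.13 − 18.11 = -8.98 pp.

-8.98 percentage points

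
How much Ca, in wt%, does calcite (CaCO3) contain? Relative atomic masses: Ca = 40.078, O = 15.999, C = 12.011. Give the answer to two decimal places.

M(CaCO3) = 100.086 g/mol.
Ca contributes 1 × 40.078 = 40.078 g per mole.
40.078/100.086 = 0.4004 → 40.04%.

40.04 wt%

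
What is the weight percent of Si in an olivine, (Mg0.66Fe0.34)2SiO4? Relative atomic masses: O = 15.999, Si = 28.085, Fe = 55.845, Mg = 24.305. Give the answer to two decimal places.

M((Mg0.66Fe0.34)2SiO4) = 162.138 g/mol.
Si contributes 1 × 28.085 = 28.085 g per mole.
28.085/162.138 = 0.1732 → 17.32%.

17.32 weight percent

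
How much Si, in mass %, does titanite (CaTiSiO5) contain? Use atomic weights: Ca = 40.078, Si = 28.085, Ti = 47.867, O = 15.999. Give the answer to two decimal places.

14.33 mass %

M(CaTiSiO5) = 196.025 g/mol.
Si contributes 1 × 28.085 = 28.085 g per mole.
28.085/196.025 = 0.1433 → 14.33%.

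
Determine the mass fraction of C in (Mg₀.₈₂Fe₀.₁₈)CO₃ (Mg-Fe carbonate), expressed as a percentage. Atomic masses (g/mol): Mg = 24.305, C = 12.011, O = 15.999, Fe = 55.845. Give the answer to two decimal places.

Formula mass = 0.82·24.305 + 0.18·55.845 + 1·12.011 + 3·15.999 = 89.990 g/mol, of which 12.011 g is C.
So C makes up 12.011/89.990 = 0.1335 of the mass, i.e. 13.35%.

13.35 mass %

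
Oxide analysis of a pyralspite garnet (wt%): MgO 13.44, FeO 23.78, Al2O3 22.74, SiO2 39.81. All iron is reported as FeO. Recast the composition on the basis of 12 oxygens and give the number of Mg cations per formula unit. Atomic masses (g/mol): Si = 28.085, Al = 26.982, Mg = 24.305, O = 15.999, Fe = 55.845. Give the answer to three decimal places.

MgO: 13.44/40.304 = 0.33347 mol → 0.33347 mol Mg, 0.33347 mol O.
FeO: 23.78/71.844 = 0.33099 mol → 0.33099 mol Fe, 0.33099 mol O.
Al2O3: 22.74/101.961 = 0.22303 mol → 0.44606 mol Al, 0.66909 mol O.
SiO2: 39.81/60.083 = 0.66258 mol → 0.66258 mol Si, 1.32516 mol O.
Total oxygen = 2.65871 mol. Normalization factor = 12/2.65871 = 4.51347.
Mg per 12 O = 0.33347 × 4.51347 = 1.505.

1.505 Mg apfu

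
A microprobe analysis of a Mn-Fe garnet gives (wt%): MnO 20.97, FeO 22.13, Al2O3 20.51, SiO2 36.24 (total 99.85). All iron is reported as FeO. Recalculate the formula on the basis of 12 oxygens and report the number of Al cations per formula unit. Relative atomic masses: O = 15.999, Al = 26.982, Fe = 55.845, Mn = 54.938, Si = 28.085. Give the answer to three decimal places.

2.000 Al apfu

20.97 wt% MnO ÷ 70.937 g/mol = 0.29561 mol, giving 0.29561 Mn and 0.29561 O.
22.13 wt% FeO ÷ 71.844 g/mol = 0.30803 mol, giving 0.30803 Fe and 0.30803 O.
20.51 wt% Al2O3 ÷ 101.961 g/mol = 0.20116 mol, giving 0.40232 Al and 0.60348 O.
36.24 wt% SiO2 ÷ 60.083 g/mol = 0.60317 mol, giving 0.60317 Si and 1.20634 O.
Oxygen sums to 2.41346; scaling by 12/2.41346 = 4.97211 puts the formula on 12 O.
Al: 0.40232 × 4.97211 = 2.000 atoms per formula unit.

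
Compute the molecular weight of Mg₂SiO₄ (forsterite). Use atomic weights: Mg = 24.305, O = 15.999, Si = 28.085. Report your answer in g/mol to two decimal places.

M = 2(24.305) + 1(28.085) + 4(15.999)

140.69 g/mol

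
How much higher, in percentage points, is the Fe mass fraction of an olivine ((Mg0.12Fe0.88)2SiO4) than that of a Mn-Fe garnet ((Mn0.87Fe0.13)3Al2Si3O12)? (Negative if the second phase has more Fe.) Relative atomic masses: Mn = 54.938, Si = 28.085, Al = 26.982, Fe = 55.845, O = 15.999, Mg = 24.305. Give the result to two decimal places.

45.70 percentage points

Fe in (Mg0.12Fe0.88)2SiO4: molar mass 196.201 g/mol; 1.76×55.845 = 98.287 g → 50.10 wt%.
Fe in (Mn0.87Fe0.13)3Al2Si3O12: molar mass 495.375 g/mol; 0.39×55.845 = 21.780 g → 4.40 wt%.
Difference = 50.10 − 4.40 = 45.70 percentage points.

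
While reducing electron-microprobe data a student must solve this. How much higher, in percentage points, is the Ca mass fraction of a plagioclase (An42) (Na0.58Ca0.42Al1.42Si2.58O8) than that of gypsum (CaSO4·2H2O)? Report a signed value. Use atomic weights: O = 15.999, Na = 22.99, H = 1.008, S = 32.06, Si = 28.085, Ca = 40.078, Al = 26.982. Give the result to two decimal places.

M(Na0.58Ca0.42Al1.42Si2.58O8) = 268.933 g/mol, so wt% Ca = 16.833/268.933 × 100 = 6.26%.
M(CaSO4·2H2O) = 172.164 g/mol, so wt% Ca = 40.078/172.164 × 100 = 23.28%.
6.26 − 23.28 = -17.02 pp.

-17.02 percentage points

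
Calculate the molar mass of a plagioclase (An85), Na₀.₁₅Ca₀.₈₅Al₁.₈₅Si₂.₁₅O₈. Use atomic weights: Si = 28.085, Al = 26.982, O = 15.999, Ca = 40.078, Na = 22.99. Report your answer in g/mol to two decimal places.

M = 0.15·22.99 + 0.85·40.078 + 1.85·26.982 + 2.15·28.085 + 8·15.999

275.81 g/mol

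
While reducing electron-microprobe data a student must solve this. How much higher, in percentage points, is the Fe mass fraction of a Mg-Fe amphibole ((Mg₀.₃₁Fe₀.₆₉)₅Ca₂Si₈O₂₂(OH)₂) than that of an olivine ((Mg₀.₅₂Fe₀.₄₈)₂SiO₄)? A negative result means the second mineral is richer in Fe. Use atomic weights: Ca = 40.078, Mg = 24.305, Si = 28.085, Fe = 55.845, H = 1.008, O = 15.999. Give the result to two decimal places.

-10.44 percentage points

Fe in (Mg₀.₃₁Fe₀.₆₉)₅Ca₂Si₈O₂₂(OH)₂: molar mass 921.166 g/mol; 3.45×55.845 = 192.665 g → 20.92 wt%.
Fe in (Mg₀.₅₂Fe₀.₄₈)₂SiO₄: molar mass 170.969 g/mol; 0.96×55.845 = 53.611 g → 31.36 wt%.
Difference = 20.92 − 31.36 = -10.44 percentage points.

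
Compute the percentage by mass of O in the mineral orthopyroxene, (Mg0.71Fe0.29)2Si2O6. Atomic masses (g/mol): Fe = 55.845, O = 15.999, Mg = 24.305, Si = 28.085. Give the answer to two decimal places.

M((Mg0.71Fe0.29)2Si2O6) = 219.067 g/mol.
O contributes 6 × 15.999 = 95.994 g per mole.
95.994/219.067 = 0.4382 → 43.82%.

43.82 weight percent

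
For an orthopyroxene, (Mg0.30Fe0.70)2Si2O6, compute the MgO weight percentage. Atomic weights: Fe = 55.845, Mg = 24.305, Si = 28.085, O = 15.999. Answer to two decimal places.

Formula mass = 244.930 g/mol.
0.60 Mg → 0.6000 mol MgO per formula unit; M(MgO) = 40.304, so MgO mass = 24.182 g.
24.182/244.930 × 100 = 9.87 wt%.

9.87 wt%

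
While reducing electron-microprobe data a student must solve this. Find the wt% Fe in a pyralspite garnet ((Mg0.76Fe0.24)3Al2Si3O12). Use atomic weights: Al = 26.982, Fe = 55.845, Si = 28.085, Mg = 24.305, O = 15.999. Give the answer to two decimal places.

9.44 mass %

Molar mass of (Mg0.76Fe0.24)3Al2Si3O12: 2.28*24.305 + 0.72*55.845 + 2*26.982 + 3*28.085 + 12*15.999 = 425.831 g/mol.
Mass of Fe per formula unit: 0.72 × 55.845 = 40.208 g.
Weight fraction Fe = 40.208 / 425.831 = 0.0944.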